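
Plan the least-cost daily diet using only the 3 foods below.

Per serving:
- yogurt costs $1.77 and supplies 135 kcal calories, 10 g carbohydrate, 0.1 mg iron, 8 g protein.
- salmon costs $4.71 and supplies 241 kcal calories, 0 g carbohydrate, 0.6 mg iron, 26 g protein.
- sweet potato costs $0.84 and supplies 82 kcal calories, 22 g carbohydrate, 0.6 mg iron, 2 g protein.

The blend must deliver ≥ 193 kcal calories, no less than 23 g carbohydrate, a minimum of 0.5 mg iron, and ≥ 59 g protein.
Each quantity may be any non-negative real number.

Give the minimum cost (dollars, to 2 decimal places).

Let x1 = servings of yogurt, x2 = servings of salmon, x3 = servings of sweet potato.
Minimise 1.77x1 + 4.71x2 + 0.84x3 s.t.:
  135x1 + 241x2 + 82x3 ≥ 193   (calories)
  10x1 + 22x3 ≥ 23   (carbohydrate)
  0.1x1 + 0.6x2 + 0.6x3 ≥ 0.5   (iron)
  8x1 + 26x2 + 2x3 ≥ 59   (protein)
  x1, x2, x3 ≥ 0.
The optimal basis is {salmon, sweet potato}; yogurt drops out. Binding constraints: carbohydrate and protein.
Solving gives x2 = 2.189, x3 = 1.045.
Hence cost = 4.71·2.189 + 0.84·1.045 = $11.1880.

$11.19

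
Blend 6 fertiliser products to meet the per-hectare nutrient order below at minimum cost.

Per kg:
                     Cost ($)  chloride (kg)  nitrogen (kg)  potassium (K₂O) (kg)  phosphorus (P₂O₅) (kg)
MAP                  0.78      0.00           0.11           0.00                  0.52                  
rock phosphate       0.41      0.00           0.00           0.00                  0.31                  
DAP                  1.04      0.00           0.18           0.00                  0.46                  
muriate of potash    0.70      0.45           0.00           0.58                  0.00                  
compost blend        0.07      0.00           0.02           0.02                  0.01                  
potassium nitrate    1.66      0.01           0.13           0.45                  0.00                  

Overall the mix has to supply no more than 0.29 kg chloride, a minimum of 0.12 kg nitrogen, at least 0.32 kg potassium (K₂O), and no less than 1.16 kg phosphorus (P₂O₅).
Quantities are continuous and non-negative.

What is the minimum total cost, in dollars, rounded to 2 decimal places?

Let x1 = kg of MAP, x2 = kg of rock phosphate, x3 = kg of DAP, x4 = kg of muriate of potash, x5 = kg of compost blend, x6 = kg of potassium nitrate.
Minimize 0.78x1 + 0.41x2 + 1.04x3 + 0.7x4 + 0.07x5 + 1.66x6 subject to:
  0.45x4 + 0.01x6 ≤ 0.29   (chloride)
  0.11x1 + 0.18x3 + 0.02x5 + 0.13x6 ≥ 0.12   (nitrogen)
  0.58x4 + 0.02x5 + 0.45x6 ≥ 0.32   (potassium (K₂O))
  0.52x1 + 0.31x2 + 0.46x3 + 0.01x5 ≥ 1.16   (phosphorus (P₂O₅))
  x1, x2, x3, x4, x5, x6 ≥ 0.
The optimal basis is {MAP, rock phosphate, muriate of potash}; DAP, compost blend, potassium nitrate drop out. There the nitrogen, potassium (K₂O), phosphorus (P₂O₅) constraints are tight.
That vertex is x1 = 1.091, x2 = 1.912, x4 = 0.5517.
Cost = 0.78·1.091 + 0.41·1.912 + 0.7·0.5517 = 2.0211.

$2.02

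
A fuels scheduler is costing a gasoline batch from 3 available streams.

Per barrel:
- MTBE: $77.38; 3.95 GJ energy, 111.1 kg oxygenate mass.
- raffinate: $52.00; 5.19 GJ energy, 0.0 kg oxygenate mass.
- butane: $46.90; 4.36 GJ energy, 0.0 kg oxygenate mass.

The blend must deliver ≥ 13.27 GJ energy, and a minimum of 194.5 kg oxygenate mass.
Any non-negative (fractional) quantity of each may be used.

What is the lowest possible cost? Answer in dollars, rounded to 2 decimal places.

$199.14

Treat it as an LP. Let x1 = barrels of MTBE, x2 = barrels of raffinate, x3 = barrels of butane.
Minimise 77.38x1 + 52x2 + 46.9x3 s.t.:
  3.95x1 + 5.19x2 + 4.36x3 ≥ 13.27   (energy)
  111.1x1 ≥ 194.5   (oxygenate mass)
  x1, x2, x3 ≥ 0.
The minimum-cost mix takes nothing from butane — only MTBE, raffinate. The energy and oxygenate mass requirements are met with equality.
Optimal quantities: MTBE = 1.751 barrels, raffinate = 1.224 barrels.
Objective = 77.38·1.751 + 52·1.224 = 199.1404.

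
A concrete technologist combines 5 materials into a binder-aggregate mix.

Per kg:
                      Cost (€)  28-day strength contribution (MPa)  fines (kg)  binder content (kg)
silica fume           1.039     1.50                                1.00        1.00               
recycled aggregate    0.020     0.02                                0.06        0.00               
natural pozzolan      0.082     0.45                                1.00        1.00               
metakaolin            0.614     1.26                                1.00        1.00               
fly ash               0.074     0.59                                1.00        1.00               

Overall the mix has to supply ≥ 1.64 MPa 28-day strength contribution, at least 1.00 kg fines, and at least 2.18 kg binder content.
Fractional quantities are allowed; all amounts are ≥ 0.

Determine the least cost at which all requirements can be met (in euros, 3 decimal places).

Set it up as a linear program. Let x1 = kg of silica fume, x2 = kg of recycled aggregate, x3 = kg of natural pozzolan, x4 = kg of metakaolin, x5 = kg of fly ash.
Minimize 1.039x1 + 0.02x2 + 0.082x3 + 0.614x4 + 0.074x5 s.t.:
  1.5x1 + 0.02x2 + 0.45x3 + 1.26x4 + 0.59x5 ≥ 1.64   (28-day strength contribution)
  1x1 + 0.06x2 + 1x3 + 1x4 + 1x5 ≥ 1   (fines)
  1x1 + 1x3 + 1x4 + 1x5 ≥ 2.18   (binder content)
  x1, x2, x3, x4, x5 ≥ 0.
The optimal basis is {fly ash}; silica fume, recycled aggregate, natural pozzolan, metakaolin drop out. The 28-day strength contribution requirement is met with equality.
Solving gives x5 = 2.78.
Total cost: 0.074·2.78 = 0.20572.

€0.206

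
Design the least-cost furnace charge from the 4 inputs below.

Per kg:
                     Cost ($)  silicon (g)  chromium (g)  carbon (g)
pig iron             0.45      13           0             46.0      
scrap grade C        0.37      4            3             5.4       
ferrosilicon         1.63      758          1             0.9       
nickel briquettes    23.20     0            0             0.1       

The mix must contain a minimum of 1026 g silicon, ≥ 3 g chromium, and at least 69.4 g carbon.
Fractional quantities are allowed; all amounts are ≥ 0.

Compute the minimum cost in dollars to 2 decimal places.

$3.01

Set it up as a linear program. Let x1 = kg of pig iron, x2 = kg of scrap grade C, x3 = kg of ferrosilicon, x4 = kg of nickel briquettes.
Minimise 0.45x1 + 0.37x2 + 1.63x3 + 23.2x4 subject to:
  13x1 + 4x2 + 758x3 ≥ 1026   (silicon)
  3x2 + 1x3 ≥ 3   (chromium)
  46x1 + 5.4x2 + 0.9x3 + 0.1x4 ≥ 69.4   (carbon)
  x1, x2, x3, x4 ≥ 0.
The minimum-cost mix takes nothing from nickel briquettes — only pig iron, scrap grade C, ferrosilicon. The silicon, chromium, carbon requirements are met with equality.
Solving gives x1 = 1.417, x2 = 0.5579, x3 = 1.326.
Cost = 0.45·1.417 + 0.37·0.5579 + 1.63·1.326 = 3.0055.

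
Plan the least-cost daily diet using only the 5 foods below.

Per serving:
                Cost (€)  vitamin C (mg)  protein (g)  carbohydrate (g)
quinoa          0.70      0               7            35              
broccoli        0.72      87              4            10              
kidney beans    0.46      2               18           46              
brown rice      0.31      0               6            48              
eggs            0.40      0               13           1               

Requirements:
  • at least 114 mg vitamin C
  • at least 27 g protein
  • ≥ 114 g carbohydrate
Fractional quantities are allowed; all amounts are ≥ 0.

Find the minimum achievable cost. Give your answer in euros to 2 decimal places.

€1.71

This is a linear program. Let x1 = servings of quinoa, x2 = servings of broccoli, x3 = servings of kidney beans, x4 = servings of brown rice, x5 = servings of eggs.
Minimise 0.7x1 + 0.72x2 + 0.46x3 + 0.31x4 + 0.4x5 with:
  87x2 + 2x3 ≥ 114   (vitamin C)
  7x1 + 4x2 + 18x3 + 6x4 + 13x5 ≥ 27   (protein)
  35x1 + 10x2 + 46x3 + 48x4 + 1x5 ≥ 114   (carbohydrate)
  x1, x2, x3, x4, x5 ≥ 0.
The minimum-cost mix takes nothing from quinoa, eggs — only broccoli, kidney beans, brown rice. There the vitamin C, protein, carbohydrate constraints are tight.
So broccoli = 1.293 servings, kidney beans = 0.7505 servings, brown rice = 1.386 servings.
Cost = 0.72·1.293 + 0.46·0.7505 + 0.31·1.386 = 1.7059.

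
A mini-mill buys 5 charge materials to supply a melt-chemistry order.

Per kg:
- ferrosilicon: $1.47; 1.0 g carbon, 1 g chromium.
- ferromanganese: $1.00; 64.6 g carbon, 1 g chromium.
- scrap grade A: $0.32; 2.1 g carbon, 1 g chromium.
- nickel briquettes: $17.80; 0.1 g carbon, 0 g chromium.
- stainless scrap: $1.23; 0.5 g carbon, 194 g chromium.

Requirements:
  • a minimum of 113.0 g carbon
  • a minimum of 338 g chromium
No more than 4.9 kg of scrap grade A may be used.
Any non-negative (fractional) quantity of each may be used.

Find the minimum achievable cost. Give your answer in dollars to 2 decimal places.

Let x1 = kg of ferrosilicon, x2 = kg of ferromanganese, x3 = kg of scrap grade A, x4 = kg of nickel briquettes, x5 = kg of stainless scrap.
min 1.47x1 + 1x2 + 0.32x3 + 17.8x4 + 1.23x5 s.t.:
  1x1 + 64.6x2 + 2.1x3 + 0.1x4 + 0.5x5 ≥ 113   (carbon)
  1x1 + 1x2 + 1x3 + 194x5 ≥ 338   (chromium)
  x3 ≤ 4.9
  x1, x2, x3, x4, x5 ≥ 0.
At the optimum only ferromanganese, stainless scrap are positive (ferrosilicon, scrap grade A, nickel briquettes = 0). Binding constraints: carbon and chromium.
Optimal quantities: ferromanganese = 1.736 kg, stainless scrap = 1.733 kg.
Total cost: 1·1.736 + 1.23·1.733 = 3.8676.

$3.87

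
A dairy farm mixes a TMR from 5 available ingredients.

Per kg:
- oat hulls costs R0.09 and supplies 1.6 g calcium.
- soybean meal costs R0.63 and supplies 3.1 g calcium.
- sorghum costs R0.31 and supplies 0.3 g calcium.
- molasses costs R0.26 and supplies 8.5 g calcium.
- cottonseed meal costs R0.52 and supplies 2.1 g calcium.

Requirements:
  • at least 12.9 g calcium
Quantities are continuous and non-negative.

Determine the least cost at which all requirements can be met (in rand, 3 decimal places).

R0.395

Set it up as a linear program. Let x1 = kg of oat hulls, x2 = kg of soybean meal, x3 = kg of sorghum, x4 = kg of molasses, x5 = kg of cottonseed meal.
Minimise 0.09x1 + 0.63x2 + 0.31x3 + 0.26x4 + 0.52x5 s.t.:
  1.6x1 + 3.1x2 + 0.3x3 + 8.5x4 + 2.1x5 ≥ 12.9   (calcium)
  x1, x2, x3, x4, x5 ≥ 0.
The optimal basis is {molasses}; oat hulls, soybean meal, sorghum, cottonseed meal drop out. Binding constraint: calcium.
So molasses = 1.518 kg.
Hence cost = 0.26·1.518 = R0.39468.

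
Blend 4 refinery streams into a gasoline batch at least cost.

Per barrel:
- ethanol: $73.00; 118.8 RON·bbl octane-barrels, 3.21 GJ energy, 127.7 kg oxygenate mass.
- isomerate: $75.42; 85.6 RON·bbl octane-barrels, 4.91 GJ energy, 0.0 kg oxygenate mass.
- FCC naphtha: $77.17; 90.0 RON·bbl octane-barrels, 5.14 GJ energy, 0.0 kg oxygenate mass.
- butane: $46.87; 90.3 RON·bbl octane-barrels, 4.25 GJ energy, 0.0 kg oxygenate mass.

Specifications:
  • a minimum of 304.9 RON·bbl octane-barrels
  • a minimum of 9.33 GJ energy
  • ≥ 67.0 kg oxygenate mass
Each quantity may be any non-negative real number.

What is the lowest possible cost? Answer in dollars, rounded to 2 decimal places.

$164.21

Let x1 = barrels of ethanol, x2 = barrels of isomerate, x3 = barrels of FCC naphtha, x4 = barrels of butane.
Minimize 73x1 + 75.42x2 + 77.17x3 + 46.87x4 subject to:
  118.8x1 + 85.6x2 + 90x3 + 90.3x4 ≥ 304.9   (octane-barrels)
  3.21x1 + 4.91x2 + 5.14x3 + 4.25x4 ≥ 9.33   (energy)
  127.7x1 ≥ 67   (oxygenate mass)
  x1, x2, x3, x4 ≥ 0.
The optimal basis is {ethanol, butane}; isomerate, FCC naphtha drop out. Binding constraints: octane-barrels and oxygenate mass.
That vertex is x1 = 0.52467, x4 = 2.6863.
Hence cost = 73·0.52467 + 46.87·2.6863 = $164.2078.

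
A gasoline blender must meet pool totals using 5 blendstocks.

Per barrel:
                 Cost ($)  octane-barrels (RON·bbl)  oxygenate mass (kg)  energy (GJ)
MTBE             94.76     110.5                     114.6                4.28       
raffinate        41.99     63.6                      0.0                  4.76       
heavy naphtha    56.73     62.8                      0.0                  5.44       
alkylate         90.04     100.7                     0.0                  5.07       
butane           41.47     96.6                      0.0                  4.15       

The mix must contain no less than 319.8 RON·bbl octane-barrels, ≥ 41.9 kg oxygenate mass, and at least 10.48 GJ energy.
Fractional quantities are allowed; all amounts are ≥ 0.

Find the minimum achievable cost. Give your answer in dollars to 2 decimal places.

$154.59

Treat it as an LP. Let x1 = barrels of MTBE, x2 = barrels of raffinate, x3 = barrels of heavy naphtha, x4 = barrels of alkylate, x5 = barrels of butane.
min 94.76x1 + 41.99x2 + 56.73x3 + 90.04x4 + 41.47x5 with:
  110.5x1 + 63.6x2 + 62.8x3 + 100.7x4 + 96.6x5 ≥ 319.8   (octane-barrels)
  114.6x1 ≥ 41.9   (oxygenate mass)
  4.28x1 + 4.76x2 + 5.44x3 + 5.07x4 + 4.15x5 ≥ 10.48   (energy)
  x1, x2, x3, x4, x5 ≥ 0.
The minimum-cost mix takes nothing from raffinate, heavy naphtha, alkylate — only MTBE, butane. Binding constraints: octane-barrels and oxygenate mass.
Optimal quantities: MTBE = 0.36562 barrels, butane = 2.8923 barrels.
Hence cost = 94.76·0.36562 + 41.47·2.8923 = $154.5898.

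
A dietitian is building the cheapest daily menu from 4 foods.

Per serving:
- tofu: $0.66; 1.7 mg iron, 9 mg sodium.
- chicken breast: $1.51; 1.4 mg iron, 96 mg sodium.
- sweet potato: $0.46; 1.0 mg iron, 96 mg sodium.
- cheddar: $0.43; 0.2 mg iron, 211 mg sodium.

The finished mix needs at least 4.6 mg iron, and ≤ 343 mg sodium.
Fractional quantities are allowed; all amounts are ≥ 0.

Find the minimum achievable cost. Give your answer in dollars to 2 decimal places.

$1.79

Set it up as a linear program. Let x1 = servings of tofu, x2 = servings of chicken breast, x3 = servings of sweet potato, x4 = servings of cheddar.
Minimise 0.66x1 + 1.51x2 + 0.46x3 + 0.43x4 with:
  1.7x1 + 1.4x2 + 1x3 + 0.2x4 ≥ 4.6   (iron)
  9x1 + 96x2 + 96x3 + 211x4 ≤ 343   (sodium)
  x1, x2, x3, x4 ≥ 0.
At the optimum only tofu is positive (chicken breast, sweet potato, cheddar = 0). There the iron constraint is tight.
That vertex is x1 = 2.706.
Hence cost = 0.66·2.706 = $1.7860.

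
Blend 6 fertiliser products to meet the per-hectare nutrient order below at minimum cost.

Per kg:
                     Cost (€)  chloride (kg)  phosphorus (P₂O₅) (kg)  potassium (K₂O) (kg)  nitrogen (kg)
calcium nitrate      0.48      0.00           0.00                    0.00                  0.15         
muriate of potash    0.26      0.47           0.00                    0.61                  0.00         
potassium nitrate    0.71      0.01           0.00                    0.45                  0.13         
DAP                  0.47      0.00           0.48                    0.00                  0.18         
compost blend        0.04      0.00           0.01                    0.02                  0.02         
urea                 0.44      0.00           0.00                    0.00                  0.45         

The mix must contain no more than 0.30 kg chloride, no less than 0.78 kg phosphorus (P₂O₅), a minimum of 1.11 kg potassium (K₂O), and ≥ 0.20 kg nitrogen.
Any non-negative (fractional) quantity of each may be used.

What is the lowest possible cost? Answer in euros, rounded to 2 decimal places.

€2.02

Let x1 = kg of calcium nitrate, x2 = kg of muriate of potash, x3 = kg of potassium nitrate, x4 = kg of DAP, x5 = kg of compost blend, x6 = kg of urea.
Minimise 0.48x1 + 0.26x2 + 0.71x3 + 0.47x4 + 0.04x5 + 0.44x6 subject to:
  0.47x2 + 0.01x3 ≤ 0.3   (chloride)
  0.48x4 + 0.01x5 ≥ 0.78   (phosphorus (P₂O₅))
  0.61x2 + 0.45x3 + 0.02x5 ≥ 1.11   (potassium (K₂O))
  0.15x1 + 0.13x3 + 0.18x4 + 0.02x5 + 0.45x6 ≥ 0.2   (nitrogen)
  x1, x2, x3, x4, x5, x6 ≥ 0.
At the optimum only muriate of potash, DAP, compost blend are positive (calcium nitrate, potassium nitrate, urea = 0). Binding constraints: chloride, phosphorus (P₂O₅), potassium (K₂O).
Solving gives x2 = 0.6383, x4 = 0.8743, x5 = 36.03.
Objective = 0.26·0.6383 + 0.47·0.8743 + 0.04·36.03 = 2.0181.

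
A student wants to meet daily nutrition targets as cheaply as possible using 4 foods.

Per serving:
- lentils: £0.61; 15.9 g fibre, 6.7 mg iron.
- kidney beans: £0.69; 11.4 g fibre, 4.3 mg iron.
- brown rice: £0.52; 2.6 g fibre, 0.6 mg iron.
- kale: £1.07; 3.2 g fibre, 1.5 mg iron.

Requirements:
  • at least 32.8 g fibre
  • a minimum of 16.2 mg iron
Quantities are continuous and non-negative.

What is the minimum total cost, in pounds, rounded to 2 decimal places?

Treat it as an LP. Let x1 = servings of lentils, x2 = servings of kidney beans, x3 = servings of brown rice, x4 = servings of kale.
Minimize 0.61x1 + 0.69x2 + 0.52x3 + 1.07x4 with:
  15.9x1 + 11.4x2 + 2.6x3 + 3.2x4 ≥ 32.8   (fibre)
  6.7x1 + 4.3x2 + 0.6x3 + 1.5x4 ≥ 16.2   (iron)
  x1, x2, x3, x4 ≥ 0.
The minimum-cost mix takes nothing from kidney beans, brown rice, kale — only lentils. Binding constraint: iron.
Optimal quantities: lentils = 2.418 servings.
Cost = 0.61·2.418 = 1.47498.

£1.47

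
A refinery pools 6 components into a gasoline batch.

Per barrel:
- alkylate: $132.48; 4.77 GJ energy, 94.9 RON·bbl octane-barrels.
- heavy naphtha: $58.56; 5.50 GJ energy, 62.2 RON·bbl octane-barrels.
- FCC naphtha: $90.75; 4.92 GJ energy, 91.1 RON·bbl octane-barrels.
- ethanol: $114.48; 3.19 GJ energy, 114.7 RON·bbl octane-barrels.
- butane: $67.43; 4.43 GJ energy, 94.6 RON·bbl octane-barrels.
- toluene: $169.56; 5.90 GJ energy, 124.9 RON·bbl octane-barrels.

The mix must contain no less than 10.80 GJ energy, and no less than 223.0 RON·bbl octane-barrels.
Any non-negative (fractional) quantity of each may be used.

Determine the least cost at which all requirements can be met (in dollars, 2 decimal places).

Let x1 = barrels of alkylate, x2 = barrels of heavy naphtha, x3 = barrels of FCC naphtha, x4 = barrels of ethanol, x5 = barrels of butane, x6 = barrels of toluene.
Minimize 132.48x1 + 58.56x2 + 90.75x3 + 114.48x4 + 67.43x5 + 169.56x6 with:
  4.77x1 + 5.5x2 + 4.92x3 + 3.19x4 + 4.43x5 + 5.9x6 ≥ 10.8   (energy)
  94.9x1 + 62.2x2 + 91.1x3 + 114.7x4 + 94.6x5 + 124.9x6 ≥ 223   (octane-barrels)
  x1, x2, x3, x4, x5, x6 ≥ 0.
At the optimum only heavy naphtha, butane are positive (alkylate, FCC naphtha, ethanol, toluene = 0). The energy and octane-barrels requirements are met with equality.
Optimal quantities: heavy naphtha = 0.138057 barrels, butane = 2.26652 barrels.
Hence cost = 58.56·0.138057 + 67.43·2.26652 = $160.9161.

$160.92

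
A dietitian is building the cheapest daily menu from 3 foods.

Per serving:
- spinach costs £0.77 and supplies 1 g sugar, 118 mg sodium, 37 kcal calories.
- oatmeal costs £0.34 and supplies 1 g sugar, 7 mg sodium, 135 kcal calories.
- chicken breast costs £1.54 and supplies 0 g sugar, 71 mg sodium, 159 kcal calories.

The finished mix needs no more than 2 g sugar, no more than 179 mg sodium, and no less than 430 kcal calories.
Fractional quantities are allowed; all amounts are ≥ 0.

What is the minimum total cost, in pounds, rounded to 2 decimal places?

£2.23

Let x1 = servings of spinach, x2 = servings of oatmeal, x3 = servings of chicken breast.
Minimise 0.77x1 + 0.34x2 + 1.54x3 subject to:
  1x1 + 1x2 ≤ 2   (sugar)
  118x1 + 7x2 + 71x3 ≤ 179   (sodium)
  37x1 + 135x2 + 159x3 ≥ 430   (calories)
  x1, x2, x3 ≥ 0.
The minimum-cost mix takes nothing from spinach — only oatmeal, chicken breast. The sugar and calories requirements are met with equality.
That vertex is x2 = 2, x3 = 1.006.
Objective = 0.34·2 + 1.54·1.006 = 2.2292.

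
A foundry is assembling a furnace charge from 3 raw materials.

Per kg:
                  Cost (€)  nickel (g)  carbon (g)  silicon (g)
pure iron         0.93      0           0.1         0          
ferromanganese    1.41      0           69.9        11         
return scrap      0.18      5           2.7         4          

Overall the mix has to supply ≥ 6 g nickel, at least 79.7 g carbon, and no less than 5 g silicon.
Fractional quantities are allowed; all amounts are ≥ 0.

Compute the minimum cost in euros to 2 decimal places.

Let x1 = kg of pure iron, x2 = kg of ferromanganese, x3 = kg of return scrap.
Minimise 0.93x1 + 1.41x2 + 0.18x3 subject to:
  5x3 ≥ 6   (nickel)
  0.1x1 + 69.9x2 + 2.7x3 ≥ 79.7   (carbon)
  11x2 + 4x3 ≥ 5   (silicon)
  x1, x2, x3 ≥ 0.
The optimal basis is {ferromanganese, return scrap}; pure iron drops out. The nickel and carbon requirements are met with equality.
That vertex is x2 = 1.094, x3 = 1.2.
Objective = 1.41·1.094 + 0.18·1.2 = 1.7585.

€1.76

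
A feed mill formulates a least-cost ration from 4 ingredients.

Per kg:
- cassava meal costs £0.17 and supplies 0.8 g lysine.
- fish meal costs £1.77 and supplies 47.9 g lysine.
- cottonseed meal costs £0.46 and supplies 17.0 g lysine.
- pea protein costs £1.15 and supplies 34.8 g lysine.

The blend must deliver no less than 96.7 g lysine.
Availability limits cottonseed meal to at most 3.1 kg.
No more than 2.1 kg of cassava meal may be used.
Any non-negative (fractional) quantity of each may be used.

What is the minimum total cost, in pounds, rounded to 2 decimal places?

£2.88

Let x1 = kg of cassava meal, x2 = kg of fish meal, x3 = kg of cottonseed meal, x4 = kg of pea protein.
Minimize 0.17x1 + 1.77x2 + 0.46x3 + 1.15x4 with:
  0.8x1 + 47.9x2 + 17x3 + 34.8x4 ≥ 96.7   (lysine)
  x3 ≤ 3.1
  x1 ≤ 2.1
  x1, x2, x3, x4 ≥ 0.
The minimum-cost mix takes nothing from cassava meal, fish meal — only cottonseed meal, pea protein. The lysine and the cottonseed meal cap requirements are met with equality.
Solving gives x3 = 3.1, x4 = 1.264.
Cost = 0.46·3.1 + 1.15·1.264 = 2.8796.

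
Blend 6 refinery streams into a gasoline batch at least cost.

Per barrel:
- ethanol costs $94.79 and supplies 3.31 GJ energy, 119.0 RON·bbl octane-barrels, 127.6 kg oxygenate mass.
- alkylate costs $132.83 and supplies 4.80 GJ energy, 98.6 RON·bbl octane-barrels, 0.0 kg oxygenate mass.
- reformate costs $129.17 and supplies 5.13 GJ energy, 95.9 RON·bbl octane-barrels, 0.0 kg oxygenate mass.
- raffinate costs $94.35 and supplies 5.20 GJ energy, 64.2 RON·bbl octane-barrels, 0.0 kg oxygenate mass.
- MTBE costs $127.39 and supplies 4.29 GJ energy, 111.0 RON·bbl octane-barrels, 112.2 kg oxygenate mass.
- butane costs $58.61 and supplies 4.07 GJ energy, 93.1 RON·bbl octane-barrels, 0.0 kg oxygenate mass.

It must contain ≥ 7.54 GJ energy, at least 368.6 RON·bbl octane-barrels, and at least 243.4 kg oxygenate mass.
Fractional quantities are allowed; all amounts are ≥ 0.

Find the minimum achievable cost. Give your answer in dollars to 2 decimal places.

Let x1 = barrels of ethanol, x2 = barrels of alkylate, x3 = barrels of reformate, x4 = barrels of raffinate, x5 = barrels of MTBE, x6 = barrels of butane.
min 94.79x1 + 132.83x2 + 129.17x3 + 94.35x4 + 127.39x5 + 58.61x6 with:
  3.31x1 + 4.8x2 + 5.13x3 + 5.2x4 + 4.29x5 + 4.07x6 ≥ 7.54   (energy)
  119x1 + 98.6x2 + 95.9x3 + 64.2x4 + 111x5 + 93.1x6 ≥ 368.6   (octane-barrels)
  127.6x1 + 112.2x5 ≥ 243.4   (oxygenate mass)
  x1, x2, x3, x4, x5, x6 ≥ 0.
At the optimum only ethanol, butane are positive (alkylate, reformate, raffinate, MTBE = 0). Binding constraints: octane-barrels and oxygenate mass.
That vertex is x1 = 1.9075, x6 = 1.521.
Objective = 94.79·1.9075 + 58.61·1.521 = 269.9577.

$269.96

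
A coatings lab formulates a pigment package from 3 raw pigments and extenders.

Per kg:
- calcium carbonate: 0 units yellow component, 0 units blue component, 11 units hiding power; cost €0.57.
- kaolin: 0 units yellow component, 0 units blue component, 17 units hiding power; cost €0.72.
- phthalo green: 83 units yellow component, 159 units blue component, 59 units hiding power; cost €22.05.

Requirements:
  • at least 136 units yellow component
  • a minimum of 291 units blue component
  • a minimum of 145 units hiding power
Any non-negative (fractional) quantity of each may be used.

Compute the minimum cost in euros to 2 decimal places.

Set it up as a linear program. Let x1 = kg of calcium carbonate, x2 = kg of kaolin, x3 = kg of phthalo green.
Minimize 0.57x1 + 0.72x2 + 22.05x3 with:
  83x3 ≥ 136   (yellow component)
  159x3 ≥ 291   (blue component)
  11x1 + 17x2 + 59x3 ≥ 145   (hiding power)
  x1, x2, x3 ≥ 0.
The minimum-cost mix takes nothing from calcium carbonate — only kaolin, phthalo green. Binding constraints: blue component and hiding power.
Optimal quantities: kaolin = 2.178 kg, phthalo green = 1.83 kg.
Total cost: 0.72·2.178 + 22.05·1.83 = 41.9197.

€41.92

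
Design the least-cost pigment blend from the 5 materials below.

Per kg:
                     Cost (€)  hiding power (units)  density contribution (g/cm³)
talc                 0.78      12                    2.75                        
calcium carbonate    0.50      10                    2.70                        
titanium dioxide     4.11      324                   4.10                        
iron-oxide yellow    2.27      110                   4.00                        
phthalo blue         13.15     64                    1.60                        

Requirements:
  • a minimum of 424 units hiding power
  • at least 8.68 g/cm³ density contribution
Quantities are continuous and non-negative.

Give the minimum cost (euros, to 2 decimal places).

€5.86

Let x1 = kg of talc, x2 = kg of calcium carbonate, x3 = kg of titanium dioxide, x4 = kg of iron-oxide yellow, x5 = kg of phthalo blue.
Minimize 0.78x1 + 0.5x2 + 4.11x3 + 2.27x4 + 13.15x5 s.t.:
  12x1 + 10x2 + 324x3 + 110x4 + 64x5 ≥ 424   (hiding power)
  2.75x1 + 2.7x2 + 4.1x3 + 4x4 + 1.6x5 ≥ 8.68   (density contribution)
  x1, x2, x3, x4, x5 ≥ 0.
The optimal basis is {calcium carbonate, titanium dioxide}; talc, iron-oxide yellow, phthalo blue drop out. Binding constraints: hiding power and density contribution.
That vertex is x2 = 1.288, x3 = 1.269.
Total cost: 0.5·1.288 + 4.11·1.269 = 5.8596.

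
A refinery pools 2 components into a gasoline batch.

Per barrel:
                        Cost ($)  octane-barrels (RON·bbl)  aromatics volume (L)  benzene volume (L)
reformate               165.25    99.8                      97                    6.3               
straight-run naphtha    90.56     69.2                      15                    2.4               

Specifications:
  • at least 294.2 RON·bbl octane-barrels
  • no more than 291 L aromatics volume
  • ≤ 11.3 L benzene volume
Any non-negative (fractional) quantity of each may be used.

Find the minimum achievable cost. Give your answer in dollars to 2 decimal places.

Let x1 = barrels of reformate, x2 = barrels of straight-run naphtha.
min 165.25x1 + 90.56x2 s.t.:
  99.8x1 + 69.2x2 ≥ 294.2   (octane-barrels)
  97x1 + 15x2 ≤ 291   (aromatics volume)
  6.3x1 + 2.4x2 ≤ 11.3   (benzene volume)
  x1, x2 ≥ 0.
The minimum-cost mix takes nothing from reformate — only straight-run naphtha. The octane-barrels requirement is met with equality.
So straight-run naphtha = 4.2514 barrels.
Hence cost = 90.56·4.2514 = $385.0068.

$385.01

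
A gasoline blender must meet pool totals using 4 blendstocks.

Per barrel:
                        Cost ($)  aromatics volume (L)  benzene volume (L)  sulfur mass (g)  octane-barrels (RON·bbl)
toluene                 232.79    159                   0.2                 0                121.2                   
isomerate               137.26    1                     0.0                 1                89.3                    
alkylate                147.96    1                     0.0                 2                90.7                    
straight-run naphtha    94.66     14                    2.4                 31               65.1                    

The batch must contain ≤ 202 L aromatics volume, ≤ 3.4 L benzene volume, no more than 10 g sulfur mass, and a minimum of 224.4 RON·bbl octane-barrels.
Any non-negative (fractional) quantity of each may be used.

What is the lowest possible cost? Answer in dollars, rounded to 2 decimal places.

Let x1 = barrels of toluene, x2 = barrels of isomerate, x3 = barrels of alkylate, x4 = barrels of straight-run naphtha.
Minimize 232.79x1 + 137.26x2 + 147.96x3 + 94.66x4 subject to:
  159x1 + 1x2 + 1x3 + 14x4 ≤ 202   (aromatics volume)
  0.2x1 + 2.4x4 ≤ 3.4   (benzene volume)
  1x2 + 2x3 + 31x4 ≤ 10   (sulfur mass)
  121.2x1 + 89.3x2 + 90.7x3 + 65.1x4 ≥ 224.4   (octane-barrels)
  x1, x2, x3, x4 ≥ 0.
At the optimum only isomerate, straight-run naphtha are positive (toluene, alkylate = 0). Binding constraints: sulfur mass and octane-barrels.
So isomerate = 2.33257 barrels, straight-run naphtha = 0.247336 barrels.
Objective = 137.26·2.33257 + 94.66·0.247336 = 343.5814.

$343.58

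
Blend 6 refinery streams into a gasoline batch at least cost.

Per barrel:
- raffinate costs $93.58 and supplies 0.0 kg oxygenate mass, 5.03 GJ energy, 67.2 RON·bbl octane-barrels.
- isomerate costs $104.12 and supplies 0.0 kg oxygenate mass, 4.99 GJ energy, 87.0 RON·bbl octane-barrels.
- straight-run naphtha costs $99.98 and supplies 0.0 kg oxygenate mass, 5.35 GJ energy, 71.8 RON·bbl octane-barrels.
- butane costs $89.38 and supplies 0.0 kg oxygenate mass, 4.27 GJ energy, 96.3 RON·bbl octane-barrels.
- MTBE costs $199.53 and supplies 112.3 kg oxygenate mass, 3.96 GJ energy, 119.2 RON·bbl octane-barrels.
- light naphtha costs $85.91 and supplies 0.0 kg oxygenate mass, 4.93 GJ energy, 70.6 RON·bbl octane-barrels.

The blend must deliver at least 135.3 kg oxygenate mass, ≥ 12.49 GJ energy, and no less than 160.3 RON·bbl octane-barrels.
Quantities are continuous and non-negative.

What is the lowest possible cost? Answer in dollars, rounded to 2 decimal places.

$374.91

This is a linear program. Let x1 = barrels of raffinate, x2 = barrels of isomerate, x3 = barrels of straight-run naphtha, x4 = barrels of butane, x5 = barrels of MTBE, x6 = barrels of light naphtha.
Minimise 93.58x1 + 104.12x2 + 99.98x3 + 89.38x4 + 199.53x5 + 85.91x6 with:
  112.3x5 ≥ 135.3   (oxygenate mass)
  5.03x1 + 4.99x2 + 5.35x3 + 4.27x4 + 3.96x5 + 4.93x6 ≥ 12.49   (energy)
  67.2x1 + 87x2 + 71.8x3 + 96.3x4 + 119.2x5 + 70.6x6 ≥ 160.3   (octane-barrels)
  x1, x2, x3, x4, x5, x6 ≥ 0.
The optimal basis is {MTBE, light naphtha}; raffinate, isomerate, straight-run naphtha, butane drop out. Binding constraints: oxygenate mass and energy.
So MTBE = 1.20481 barrels, light naphtha = 1.56571 barrels.
Total cost: 199.53·1.20481 + 85.91·1.56571 = 374.9059.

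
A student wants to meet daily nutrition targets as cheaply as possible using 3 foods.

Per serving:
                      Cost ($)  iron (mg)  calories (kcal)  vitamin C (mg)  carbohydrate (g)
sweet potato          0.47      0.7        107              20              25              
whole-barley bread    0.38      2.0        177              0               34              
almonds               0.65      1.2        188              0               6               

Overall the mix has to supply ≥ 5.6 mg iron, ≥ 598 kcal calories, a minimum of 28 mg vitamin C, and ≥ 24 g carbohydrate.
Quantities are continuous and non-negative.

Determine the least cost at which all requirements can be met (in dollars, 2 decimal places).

Set it up as a linear program. Let x1 = servings of sweet potato, x2 = servings of whole-barley bread, x3 = servings of almonds.
Minimize 0.47x1 + 0.38x2 + 0.65x3 s.t.:
  0.7x1 + 2x2 + 1.2x3 ≥ 5.6   (iron)
  107x1 + 177x2 + 188x3 ≥ 598   (calories)
  20x1 ≥ 28   (vitamin C)
  25x1 + 34x2 + 6x3 ≥ 24   (carbohydrate)
  x1, x2, x3 ≥ 0.
The optimal basis is {sweet potato, whole-barley bread}; almonds drops out. The calories and vitamin C requirements are met with equality.
Solving gives x1 = 1.4, x2 = 2.532.
Hence cost = 0.47·1.4 + 0.38·2.532 = $1.6202.

$1.62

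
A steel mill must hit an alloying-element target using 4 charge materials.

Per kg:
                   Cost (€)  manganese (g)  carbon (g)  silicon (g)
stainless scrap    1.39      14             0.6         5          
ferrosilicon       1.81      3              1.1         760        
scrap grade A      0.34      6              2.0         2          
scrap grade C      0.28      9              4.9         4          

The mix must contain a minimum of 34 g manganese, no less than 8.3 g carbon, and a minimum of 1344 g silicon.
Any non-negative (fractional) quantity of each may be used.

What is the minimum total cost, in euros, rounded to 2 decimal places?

Let x1 = kg of stainless scrap, x2 = kg of ferrosilicon, x3 = kg of scrap grade A, x4 = kg of scrap grade C.
Minimize 1.39x1 + 1.81x2 + 0.34x3 + 0.28x4 s.t.:
  14x1 + 3x2 + 6x3 + 9x4 ≥ 34   (manganese)
  0.6x1 + 1.1x2 + 2x3 + 4.9x4 ≥ 8.3   (carbon)
  5x1 + 760x2 + 2x3 + 4x4 ≥ 1344   (silicon)
  x1, x2, x3, x4 ≥ 0.
The cheapest feasible vertex uses only ferrosilicon, scrap grade C; stainless scrap, scrap grade A are not used. The manganese and silicon requirements are met with equality.
So ferrosilicon = 1.7516 kg, scrap grade C = 3.1939 kg.
Hence cost = 1.81·1.7516 + 0.28·3.1939 = €4.0647.

€4.06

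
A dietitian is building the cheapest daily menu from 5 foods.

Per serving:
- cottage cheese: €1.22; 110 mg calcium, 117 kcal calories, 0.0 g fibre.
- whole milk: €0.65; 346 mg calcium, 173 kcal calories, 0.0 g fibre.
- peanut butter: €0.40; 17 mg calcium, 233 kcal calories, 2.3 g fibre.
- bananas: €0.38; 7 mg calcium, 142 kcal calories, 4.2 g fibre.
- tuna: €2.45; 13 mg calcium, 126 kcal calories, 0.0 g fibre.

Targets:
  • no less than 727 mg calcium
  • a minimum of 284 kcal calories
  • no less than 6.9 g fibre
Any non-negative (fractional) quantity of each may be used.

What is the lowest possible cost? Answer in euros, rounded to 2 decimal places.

€1.97

Let x1 = servings of cottage cheese, x2 = servings of whole milk, x3 = servings of peanut butter, x4 = servings of bananas, x5 = servings of tuna.
min 1.22x1 + 0.65x2 + 0.4x3 + 0.38x4 + 2.45x5 subject to:
  110x1 + 346x2 + 17x3 + 7x4 + 13x5 ≥ 727   (calcium)
  117x1 + 173x2 + 233x3 + 142x4 + 126x5 ≥ 284   (calories)
  2.3x3 + 4.2x4 ≥ 6.9   (fibre)
  x1, x2, x3, x4, x5 ≥ 0.
The optimal basis is {whole milk, bananas}; cottage cheese, peanut butter, tuna drop out. The calcium and fibre requirements are met with equality.
So whole milk = 2.068 servings, bananas = 1.643 servings.
Cost = 0.65·2.068 + 0.38·1.643 = 1.9685.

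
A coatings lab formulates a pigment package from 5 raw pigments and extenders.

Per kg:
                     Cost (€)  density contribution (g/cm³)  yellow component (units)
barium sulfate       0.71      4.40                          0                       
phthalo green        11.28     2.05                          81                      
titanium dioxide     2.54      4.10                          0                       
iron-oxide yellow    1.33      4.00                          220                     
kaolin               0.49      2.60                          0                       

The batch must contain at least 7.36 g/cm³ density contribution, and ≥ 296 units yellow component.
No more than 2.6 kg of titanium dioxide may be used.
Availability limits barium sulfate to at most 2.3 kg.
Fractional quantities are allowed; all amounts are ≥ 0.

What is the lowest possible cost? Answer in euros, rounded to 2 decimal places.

€2.11

Let x1 = kg of barium sulfate, x2 = kg of phthalo green, x3 = kg of titanium dioxide, x4 = kg of iron-oxide yellow, x5 = kg of kaolin.
Minimize 0.71x1 + 11.28x2 + 2.54x3 + 1.33x4 + 0.49x5 s.t.:
  4.4x1 + 2.05x2 + 4.1x3 + 4x4 + 2.6x5 ≥ 7.36   (density contribution)
  81x2 + 220x4 ≥ 296   (yellow component)
  x3 ≤ 2.6
  x1 ≤ 2.3
  x1, x2, x3, x4, x5 ≥ 0.
The optimal basis is {barium sulfate, iron-oxide yellow}; phthalo green, titanium dioxide, kaolin drop out. Binding constraints: density contribution and yellow component.
So barium sulfate = 0.4496 kg, iron-oxide yellow = 1.345 kg.
Hence cost = 0.71·0.4496 + 1.33·1.345 = €2.1081.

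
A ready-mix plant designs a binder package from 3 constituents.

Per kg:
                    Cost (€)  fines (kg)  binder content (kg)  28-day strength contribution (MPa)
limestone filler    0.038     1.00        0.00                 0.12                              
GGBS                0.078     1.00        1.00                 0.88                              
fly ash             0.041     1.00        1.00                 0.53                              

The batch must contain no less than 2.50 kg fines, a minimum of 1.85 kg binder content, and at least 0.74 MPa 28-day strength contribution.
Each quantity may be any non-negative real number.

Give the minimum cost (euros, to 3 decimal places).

€0.101

Treat it as an LP. Let x1 = kg of limestone filler, x2 = kg of GGBS, x3 = kg of fly ash.
Minimise 0.038x1 + 0.078x2 + 0.041x3 with:
  1x1 + 1x2 + 1x3 ≥ 2.5   (fines)
  1x2 + 1x3 ≥ 1.85   (binder content)
  0.12x1 + 0.88x2 + 0.53x3 ≥ 0.74   (28-day strength contribution)
  x1, x2, x3 ≥ 0.
At the optimum only limestone filler, fly ash are positive (GGBS = 0). Binding constraints: fines and binder content.
So limestone filler = 0.65 kg, fly ash = 1.85 kg.
Hence cost = 0.038·0.65 + 0.041·1.85 = €0.10055.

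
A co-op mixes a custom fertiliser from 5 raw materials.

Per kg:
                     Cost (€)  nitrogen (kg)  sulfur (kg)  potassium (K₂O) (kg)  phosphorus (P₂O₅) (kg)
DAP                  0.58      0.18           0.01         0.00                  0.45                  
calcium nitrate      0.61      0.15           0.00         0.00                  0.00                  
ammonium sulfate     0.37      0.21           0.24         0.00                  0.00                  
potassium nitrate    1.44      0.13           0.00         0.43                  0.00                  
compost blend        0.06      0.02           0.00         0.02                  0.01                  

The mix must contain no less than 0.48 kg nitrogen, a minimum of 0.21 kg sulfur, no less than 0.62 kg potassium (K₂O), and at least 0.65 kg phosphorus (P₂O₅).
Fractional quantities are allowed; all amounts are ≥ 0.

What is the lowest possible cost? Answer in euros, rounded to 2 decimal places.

€2.61

Treat it as an LP. Let x1 = kg of DAP, x2 = kg of calcium nitrate, x3 = kg of ammonium sulfate, x4 = kg of potassium nitrate, x5 = kg of compost blend.
Minimize 0.58x1 + 0.61x2 + 0.37x3 + 1.44x4 + 0.06x5 subject to:
  0.18x1 + 0.15x2 + 0.21x3 + 0.13x4 + 0.02x5 ≥ 0.48   (nitrogen)
  0.01x1 + 0.24x3 ≥ 0.21   (sulfur)
  0.43x4 + 0.02x5 ≥ 0.62   (potassium (K₂O))
  0.45x1 + 0.01x5 ≥ 0.65   (phosphorus (P₂O₅))
  x1, x2, x3, x4, x5 ≥ 0.
The minimum-cost mix takes nothing from calcium nitrate, potassium nitrate — only DAP, ammonium sulfate, compost blend. Binding constraints: sulfur, potassium (K₂O), phosphorus (P₂O₅).
So DAP = 0.7556 kg, ammonium sulfate = 0.8435 kg, compost blend = 31 kg.
Cost = 0.58·0.7556 + 0.37·0.8435 + 0.06·31 = 2.6103.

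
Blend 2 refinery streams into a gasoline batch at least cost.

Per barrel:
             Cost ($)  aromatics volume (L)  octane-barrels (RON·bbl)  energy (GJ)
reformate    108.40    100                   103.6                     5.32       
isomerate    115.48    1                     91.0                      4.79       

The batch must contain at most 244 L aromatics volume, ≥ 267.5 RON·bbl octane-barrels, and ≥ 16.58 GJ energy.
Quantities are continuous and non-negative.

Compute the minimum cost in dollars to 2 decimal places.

This is a linear program. Let x1 = barrels of reformate, x2 = barrels of isomerate.
Minimize 108.4x1 + 115.48x2 with:
  100x1 + 1x2 ≤ 244   (aromatics volume)
  103.6x1 + 91x2 ≥ 267.5   (octane-barrels)
  5.32x1 + 4.79x2 ≥ 16.58   (energy)
  x1, x2 ≥ 0.
Both inputs are positive at the optimum. The aromatics volume and energy requirements are met with equality.
That vertex is x1 = 2.4324, x2 = 0.75984.
Total cost: 108.4·2.4324 + 115.48·0.75984 = 351.4185.

$351.42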